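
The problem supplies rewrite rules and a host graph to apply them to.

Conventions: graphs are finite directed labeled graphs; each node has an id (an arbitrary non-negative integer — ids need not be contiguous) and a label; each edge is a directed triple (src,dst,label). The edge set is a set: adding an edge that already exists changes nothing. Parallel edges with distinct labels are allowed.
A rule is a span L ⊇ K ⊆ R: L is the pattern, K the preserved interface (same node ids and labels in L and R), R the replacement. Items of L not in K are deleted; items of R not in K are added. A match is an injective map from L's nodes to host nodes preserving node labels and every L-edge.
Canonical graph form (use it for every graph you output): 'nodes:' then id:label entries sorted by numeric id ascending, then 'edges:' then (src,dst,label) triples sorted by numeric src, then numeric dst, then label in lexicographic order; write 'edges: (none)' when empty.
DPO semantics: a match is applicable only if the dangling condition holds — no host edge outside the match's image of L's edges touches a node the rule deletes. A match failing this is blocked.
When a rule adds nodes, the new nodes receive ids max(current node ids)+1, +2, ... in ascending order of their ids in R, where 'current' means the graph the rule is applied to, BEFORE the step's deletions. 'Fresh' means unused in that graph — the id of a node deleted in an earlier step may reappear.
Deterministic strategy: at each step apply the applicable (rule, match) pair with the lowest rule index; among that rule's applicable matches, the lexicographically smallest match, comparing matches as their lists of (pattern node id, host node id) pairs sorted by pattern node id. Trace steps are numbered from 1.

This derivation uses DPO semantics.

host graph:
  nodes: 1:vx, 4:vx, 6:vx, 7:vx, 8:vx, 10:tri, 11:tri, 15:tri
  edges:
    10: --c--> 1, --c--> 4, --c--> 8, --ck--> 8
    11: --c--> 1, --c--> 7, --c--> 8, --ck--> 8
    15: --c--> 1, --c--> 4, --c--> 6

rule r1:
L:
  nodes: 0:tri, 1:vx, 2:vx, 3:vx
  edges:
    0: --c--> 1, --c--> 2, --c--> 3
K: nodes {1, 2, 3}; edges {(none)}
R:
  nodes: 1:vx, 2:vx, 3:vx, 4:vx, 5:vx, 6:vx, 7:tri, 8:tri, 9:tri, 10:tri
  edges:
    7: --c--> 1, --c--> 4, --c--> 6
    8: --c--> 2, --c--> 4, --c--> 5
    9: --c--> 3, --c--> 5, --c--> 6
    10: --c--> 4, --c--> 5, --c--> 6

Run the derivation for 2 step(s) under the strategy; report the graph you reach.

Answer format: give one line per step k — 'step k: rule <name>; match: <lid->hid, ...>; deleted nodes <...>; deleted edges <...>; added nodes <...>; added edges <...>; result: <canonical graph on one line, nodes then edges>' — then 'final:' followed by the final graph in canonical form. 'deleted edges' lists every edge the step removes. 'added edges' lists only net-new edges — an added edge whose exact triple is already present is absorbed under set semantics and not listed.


step 1: rule r1; match: 0->15, 1->1, 2->4, 3->6; deleted nodes 15; deleted edges (15,1,c); (15,4,c); (15,6,c); added nodes 16, 17, 18, 19, 20, 21, 22; added edges (19,1,c); (19,16,c); (19,18,c); (20,4,c); (20,16,c); (20,17,c); (21,6,c); (21,17,c); (21,18,c); (22,16,c); (22,17,c); (22,18,c); result: nodes: 1:vx, 4:vx, 6:vx, 7:vx, 8:vx, 10:tri, 11:tri, 16:vx, 17:vx, 18:vx, 19:tri, 20:tri, 21:tri, 22:tri edges: (10,1,c); (10,4,c); (10,8,c); (10,8,ck); (11,1,c); (11,7,c); (11,8,c); (11,8,ck); (19,1,c); (19,16,c); (19,18,c); (20,4,c); (20,16,c); (20,17,c); (21,6,c); (21,17,c); (21,18,c); (22,16,c); (22,17,c); (22,18,c)
step 2: rule r1; match: 0->19, 1->1, 2->16, 3->18; deleted nodes 19; deleted edges (19,1,c); (19,16,c); (19,18,c); added nodes 23, 24, 25, 26, 27, 28, 29; added edges (26,1,c); (26,23,c); (26,25,c); (27,16,c); (27,23,c); (27,24,c); (28,18,c); (28,24,c); (28,25,c); (29,23,c); (29,24,c); (29,25,c); result: nodes: 1:vx, 4:vx, 6:vx, 7:vx, 8:vx, 10:tri, 11:tri, 16:vx, 17:vx, 18:vx, 20:tri, 21:tri, 22:tri, 23:vx, 24:vx, 25:vx, 26:tri, 27:tri, 28:tri, 29:tri edges: (10,1,c); (10,4,c); (10,8,c); (10,8,ck); (11,1,c); (11,7,c); (11,8,c); (11,8,ck); (20,4,c); (20,16,c); (20,17,c); (21,6,c); (21,17,c); (21,18,c); (22,16,c); (22,17,c); (22,18,c); (26,1,c); (26,23,c); (26,25,c); (27,16,c); (27,23,c); (27,24,c); (28,18,c); (28,24,c); (28,25,c); (29,23,c); (29,24,c); (29,25,c)
final:
nodes: 1:vx, 4:vx, 6:vx, 7:vx, 8:vx, 10:tri, 11:tri, 16:vx, 17:vx, 18:vx, 20:tri, 21:tri, 22:tri, 23:vx, 24:vx, 25:vx, 26:tri, 27:tri, 28:tri, 29:tri
edges: (10,1,c); (10,4,c); (10,8,c); (10,8,ck); (11,1,c); (11,7,c); (11,8,c); (11,8,ck); (20,4,c); (20,16,c); (20,17,c); (21,6,c); (21,17,c); (21,18,c); (22,16,c); (22,17,c); (22,18,c); (26,1,c); (26,23,c); (26,25,c); (27,16,c); (27,23,c); (27,24,c); (28,18,c); (28,24,c); (28,25,c); (29,23,c); (29,24,c); (29,25,c)


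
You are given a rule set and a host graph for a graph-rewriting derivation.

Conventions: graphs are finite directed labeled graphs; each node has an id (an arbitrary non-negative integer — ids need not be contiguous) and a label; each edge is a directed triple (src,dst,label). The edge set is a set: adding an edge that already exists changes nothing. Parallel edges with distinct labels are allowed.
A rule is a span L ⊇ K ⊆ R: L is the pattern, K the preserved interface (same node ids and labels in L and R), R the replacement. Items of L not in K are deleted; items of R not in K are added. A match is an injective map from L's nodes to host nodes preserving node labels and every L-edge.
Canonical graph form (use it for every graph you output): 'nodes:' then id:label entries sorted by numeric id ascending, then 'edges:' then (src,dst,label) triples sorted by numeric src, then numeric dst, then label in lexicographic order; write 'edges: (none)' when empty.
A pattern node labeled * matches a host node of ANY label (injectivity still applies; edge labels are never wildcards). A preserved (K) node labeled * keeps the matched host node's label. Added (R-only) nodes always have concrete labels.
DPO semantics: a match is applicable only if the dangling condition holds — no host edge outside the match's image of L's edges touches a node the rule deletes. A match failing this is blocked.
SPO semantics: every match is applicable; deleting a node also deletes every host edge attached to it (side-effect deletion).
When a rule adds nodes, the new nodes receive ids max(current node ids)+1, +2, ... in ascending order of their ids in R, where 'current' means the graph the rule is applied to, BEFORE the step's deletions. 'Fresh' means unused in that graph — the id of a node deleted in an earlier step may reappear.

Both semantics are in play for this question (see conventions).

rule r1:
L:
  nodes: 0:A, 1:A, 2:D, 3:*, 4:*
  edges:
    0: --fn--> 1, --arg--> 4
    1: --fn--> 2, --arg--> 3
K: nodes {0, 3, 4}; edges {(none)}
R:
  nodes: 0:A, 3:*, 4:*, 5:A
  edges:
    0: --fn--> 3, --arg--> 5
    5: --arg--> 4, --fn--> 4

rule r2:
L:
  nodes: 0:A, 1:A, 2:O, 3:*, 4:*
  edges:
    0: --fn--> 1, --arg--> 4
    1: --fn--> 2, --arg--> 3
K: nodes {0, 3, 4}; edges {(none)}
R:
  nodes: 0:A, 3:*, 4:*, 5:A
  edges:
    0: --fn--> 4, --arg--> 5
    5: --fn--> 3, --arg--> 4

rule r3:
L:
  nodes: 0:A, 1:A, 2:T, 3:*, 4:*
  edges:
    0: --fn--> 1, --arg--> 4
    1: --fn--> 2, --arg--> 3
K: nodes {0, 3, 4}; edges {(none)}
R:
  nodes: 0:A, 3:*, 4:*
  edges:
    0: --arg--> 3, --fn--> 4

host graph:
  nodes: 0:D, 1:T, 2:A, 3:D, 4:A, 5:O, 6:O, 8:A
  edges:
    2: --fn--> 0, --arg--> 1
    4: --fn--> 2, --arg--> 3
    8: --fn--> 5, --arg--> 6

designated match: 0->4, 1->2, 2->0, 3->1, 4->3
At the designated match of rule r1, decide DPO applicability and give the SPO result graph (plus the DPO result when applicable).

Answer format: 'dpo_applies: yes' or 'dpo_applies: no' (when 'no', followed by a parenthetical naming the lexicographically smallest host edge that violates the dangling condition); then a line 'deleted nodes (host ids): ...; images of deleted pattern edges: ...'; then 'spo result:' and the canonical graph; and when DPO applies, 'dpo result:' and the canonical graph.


dpo_applies: yes
deleted nodes (host ids): 0, 2; images of deleted pattern edges: (2,0,fn); (2,1,arg); (4,2,fn); (4,3,arg)
spo result:
nodes: 1:T, 3:D, 4:A, 5:O, 6:O, 8:A, 9:A
edges: (4,1,fn); (4,9,arg); (8,5,fn); (8,6,arg); (9,3,arg); (9,3,fn)
dpo result:
nodes: 1:T, 3:D, 4:A, 5:O, 6:O, 8:A, 9:A
edges: (4,1,fn); (4,9,arg); (8,5,fn); (8,6,arg); (9,3,arg); (9,3,fn)


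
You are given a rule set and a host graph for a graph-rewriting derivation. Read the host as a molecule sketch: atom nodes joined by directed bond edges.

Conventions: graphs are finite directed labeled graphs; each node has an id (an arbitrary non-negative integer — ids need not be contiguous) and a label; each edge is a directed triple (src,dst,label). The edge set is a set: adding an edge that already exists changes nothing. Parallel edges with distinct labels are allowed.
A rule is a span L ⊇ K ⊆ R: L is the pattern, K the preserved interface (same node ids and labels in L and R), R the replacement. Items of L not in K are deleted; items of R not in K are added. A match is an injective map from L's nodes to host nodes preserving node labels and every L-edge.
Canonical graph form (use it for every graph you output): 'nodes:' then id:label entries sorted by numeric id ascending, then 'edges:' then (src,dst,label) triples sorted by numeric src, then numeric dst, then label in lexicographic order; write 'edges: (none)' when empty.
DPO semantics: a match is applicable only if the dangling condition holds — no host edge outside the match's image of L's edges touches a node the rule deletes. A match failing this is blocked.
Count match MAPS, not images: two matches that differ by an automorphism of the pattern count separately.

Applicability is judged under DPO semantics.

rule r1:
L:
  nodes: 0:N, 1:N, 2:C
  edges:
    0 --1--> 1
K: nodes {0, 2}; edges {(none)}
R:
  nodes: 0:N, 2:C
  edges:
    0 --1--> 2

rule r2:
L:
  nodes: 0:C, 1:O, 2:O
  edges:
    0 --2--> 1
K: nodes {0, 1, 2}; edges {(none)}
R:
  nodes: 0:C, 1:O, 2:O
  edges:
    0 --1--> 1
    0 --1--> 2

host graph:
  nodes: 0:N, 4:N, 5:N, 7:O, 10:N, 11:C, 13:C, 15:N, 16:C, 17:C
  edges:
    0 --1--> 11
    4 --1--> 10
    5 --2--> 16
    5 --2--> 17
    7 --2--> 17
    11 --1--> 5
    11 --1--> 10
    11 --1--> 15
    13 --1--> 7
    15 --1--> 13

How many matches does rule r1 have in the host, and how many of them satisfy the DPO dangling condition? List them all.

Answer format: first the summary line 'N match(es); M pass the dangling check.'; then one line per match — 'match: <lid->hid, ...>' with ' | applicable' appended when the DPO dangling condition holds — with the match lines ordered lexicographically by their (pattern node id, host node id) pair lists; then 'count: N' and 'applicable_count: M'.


4 match(es); 0 pass the dangling check.
match: 0->4, 1->10, 2->11
match: 0->4, 1->10, 2->13
match: 0->4, 1->10, 2->16
match: 0->4, 1->10, 2->17
count: 4
applicable_count: 0


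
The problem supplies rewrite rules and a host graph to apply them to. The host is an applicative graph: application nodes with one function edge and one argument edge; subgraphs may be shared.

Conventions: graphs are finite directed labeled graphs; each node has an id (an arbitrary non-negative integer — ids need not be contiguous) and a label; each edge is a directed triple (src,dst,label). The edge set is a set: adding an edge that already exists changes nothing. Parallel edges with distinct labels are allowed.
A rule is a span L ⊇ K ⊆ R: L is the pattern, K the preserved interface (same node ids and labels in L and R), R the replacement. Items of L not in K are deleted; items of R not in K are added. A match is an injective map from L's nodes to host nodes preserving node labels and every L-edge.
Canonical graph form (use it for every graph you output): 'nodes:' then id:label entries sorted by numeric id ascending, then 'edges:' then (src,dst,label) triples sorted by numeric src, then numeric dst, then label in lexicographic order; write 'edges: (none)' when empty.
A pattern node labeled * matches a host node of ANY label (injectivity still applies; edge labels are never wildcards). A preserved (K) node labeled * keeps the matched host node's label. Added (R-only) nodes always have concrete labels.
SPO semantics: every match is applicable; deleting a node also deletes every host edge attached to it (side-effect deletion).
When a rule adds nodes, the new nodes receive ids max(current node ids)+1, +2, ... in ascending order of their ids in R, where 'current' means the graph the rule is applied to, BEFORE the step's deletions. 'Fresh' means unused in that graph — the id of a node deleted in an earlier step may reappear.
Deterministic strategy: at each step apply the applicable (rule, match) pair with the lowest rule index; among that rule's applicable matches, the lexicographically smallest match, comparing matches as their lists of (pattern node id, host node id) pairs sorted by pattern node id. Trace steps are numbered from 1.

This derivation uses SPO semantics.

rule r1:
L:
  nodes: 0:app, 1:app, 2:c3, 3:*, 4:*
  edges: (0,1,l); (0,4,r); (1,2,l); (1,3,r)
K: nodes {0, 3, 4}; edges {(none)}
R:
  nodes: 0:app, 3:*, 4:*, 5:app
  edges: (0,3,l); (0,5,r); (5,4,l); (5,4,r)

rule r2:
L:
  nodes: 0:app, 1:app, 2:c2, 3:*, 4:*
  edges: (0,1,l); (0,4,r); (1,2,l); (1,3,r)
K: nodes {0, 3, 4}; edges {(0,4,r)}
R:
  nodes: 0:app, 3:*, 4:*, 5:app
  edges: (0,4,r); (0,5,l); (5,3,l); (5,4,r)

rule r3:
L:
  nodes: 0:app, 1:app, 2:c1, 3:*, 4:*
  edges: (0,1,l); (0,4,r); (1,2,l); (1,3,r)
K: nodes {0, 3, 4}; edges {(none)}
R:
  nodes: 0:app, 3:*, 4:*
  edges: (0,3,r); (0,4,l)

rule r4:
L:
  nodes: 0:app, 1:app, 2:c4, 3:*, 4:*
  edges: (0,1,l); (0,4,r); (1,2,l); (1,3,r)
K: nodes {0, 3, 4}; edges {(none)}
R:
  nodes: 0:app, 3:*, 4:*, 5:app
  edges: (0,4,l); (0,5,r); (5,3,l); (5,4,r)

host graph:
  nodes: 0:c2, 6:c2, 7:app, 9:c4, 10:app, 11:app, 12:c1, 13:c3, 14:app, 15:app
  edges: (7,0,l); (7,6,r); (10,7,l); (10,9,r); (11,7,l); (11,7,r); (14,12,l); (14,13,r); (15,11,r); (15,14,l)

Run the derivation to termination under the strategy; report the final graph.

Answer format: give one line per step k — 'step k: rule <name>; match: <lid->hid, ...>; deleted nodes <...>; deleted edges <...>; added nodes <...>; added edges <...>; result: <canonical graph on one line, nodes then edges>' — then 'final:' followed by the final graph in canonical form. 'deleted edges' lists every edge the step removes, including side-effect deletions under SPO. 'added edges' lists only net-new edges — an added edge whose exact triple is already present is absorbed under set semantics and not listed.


step 1: rule r2; match: 0->10, 1->7, 2->0, 3->6, 4->9; deleted nodes 0, 7; deleted edges (7,0,l); (7,6,r); (10,7,l); (11,7,l); (11,7,r); added nodes 16; added edges (10,16,l); (16,6,l); (16,9,r); result: nodes: 6:c2, 9:c4, 10:app, 11:app, 12:c1, 13:c3, 14:app, 15:app, 16:app edges: (10,9,r); (10,16,l); (14,12,l); (14,13,r); (15,11,r); (15,14,l); (16,6,l); (16,9,r)
step 2: rule r3; match: 0->15, 1->14, 2->12, 3->13, 4->11; deleted nodes 12, 14; deleted edges (14,12,l); (14,13,r); (15,11,r); (15,14,l); added nodes (none); added edges (15,11,l); (15,13,r); result: nodes: 6:c2, 9:c4, 10:app, 11:app, 13:c3, 15:app, 16:app edges: (10,9,r); (10,16,l); (15,11,l); (15,13,r); (16,6,l); (16,9,r)
final:
nodes: 6:c2, 9:c4, 10:app, 11:app, 13:c3, 15:app, 16:app
edges: (10,9,r); (10,16,l); (15,11,l); (15,13,r); (16,6,l); (16,9,r)


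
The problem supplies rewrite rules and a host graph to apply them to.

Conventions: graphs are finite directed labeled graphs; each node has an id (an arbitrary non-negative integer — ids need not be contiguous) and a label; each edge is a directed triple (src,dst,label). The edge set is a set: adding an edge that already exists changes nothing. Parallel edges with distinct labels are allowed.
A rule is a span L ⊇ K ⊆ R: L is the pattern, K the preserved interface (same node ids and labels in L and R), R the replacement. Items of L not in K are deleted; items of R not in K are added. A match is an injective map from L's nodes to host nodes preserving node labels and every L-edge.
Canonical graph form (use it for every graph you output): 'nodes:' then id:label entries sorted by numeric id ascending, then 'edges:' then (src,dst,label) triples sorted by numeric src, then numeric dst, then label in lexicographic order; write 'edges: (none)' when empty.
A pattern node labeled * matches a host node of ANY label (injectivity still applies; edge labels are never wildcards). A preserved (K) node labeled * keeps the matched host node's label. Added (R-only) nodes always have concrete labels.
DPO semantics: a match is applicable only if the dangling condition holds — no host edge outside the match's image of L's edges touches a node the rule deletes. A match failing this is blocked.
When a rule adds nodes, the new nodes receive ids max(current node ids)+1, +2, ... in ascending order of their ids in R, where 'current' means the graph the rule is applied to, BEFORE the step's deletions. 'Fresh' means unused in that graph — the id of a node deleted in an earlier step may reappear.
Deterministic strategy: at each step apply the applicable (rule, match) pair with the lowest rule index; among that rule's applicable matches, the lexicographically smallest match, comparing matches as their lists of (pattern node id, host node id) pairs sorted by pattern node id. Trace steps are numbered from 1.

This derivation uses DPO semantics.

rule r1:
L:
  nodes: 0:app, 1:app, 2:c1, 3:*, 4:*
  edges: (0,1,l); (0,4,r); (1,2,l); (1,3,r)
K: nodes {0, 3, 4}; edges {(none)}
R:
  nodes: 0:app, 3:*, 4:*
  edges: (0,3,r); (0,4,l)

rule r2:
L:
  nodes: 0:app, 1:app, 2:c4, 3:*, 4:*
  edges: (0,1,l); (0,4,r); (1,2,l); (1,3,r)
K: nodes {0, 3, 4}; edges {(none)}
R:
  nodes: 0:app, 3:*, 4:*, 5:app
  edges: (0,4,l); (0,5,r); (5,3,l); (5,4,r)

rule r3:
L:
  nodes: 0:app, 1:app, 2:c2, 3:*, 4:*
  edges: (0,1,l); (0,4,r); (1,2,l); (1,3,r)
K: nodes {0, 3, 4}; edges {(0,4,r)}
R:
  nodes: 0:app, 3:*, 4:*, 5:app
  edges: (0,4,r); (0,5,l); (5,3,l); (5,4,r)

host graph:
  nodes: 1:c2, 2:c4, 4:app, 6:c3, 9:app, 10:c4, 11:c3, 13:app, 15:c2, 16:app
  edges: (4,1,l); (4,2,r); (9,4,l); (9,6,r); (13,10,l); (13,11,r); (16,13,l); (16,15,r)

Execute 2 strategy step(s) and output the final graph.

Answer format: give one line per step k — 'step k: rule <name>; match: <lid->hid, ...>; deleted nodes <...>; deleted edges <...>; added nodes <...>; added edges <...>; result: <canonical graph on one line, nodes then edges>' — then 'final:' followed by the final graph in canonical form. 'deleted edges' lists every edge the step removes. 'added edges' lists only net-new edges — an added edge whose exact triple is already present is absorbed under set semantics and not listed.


step 1: rule r2; match: 0->16, 1->13, 2->10, 3->11, 4->15; deleted nodes 10, 13; deleted edges (13,10,l); (13,11,r); (16,13,l); (16,15,r); added nodes 17; added edges (16,15,l); (16,17,r); (17,11,l); (17,15,r); result: nodes: 1:c2, 2:c4, 4:app, 6:c3, 9:app, 11:c3, 15:c2, 16:app, 17:app edges: (4,1,l); (4,2,r); (9,4,l); (9,6,r); (16,15,l); (16,17,r); (17,11,l); (17,15,r)
step 2: rule r3; match: 0->9, 1->4, 2->1, 3->2, 4->6; deleted nodes 1, 4; deleted edges (4,1,l); (4,2,r); (9,4,l); added nodes 18; added edges (9,18,l); (18,2,l); (18,6,r); result: nodes: 2:c4, 6:c3, 9:app, 11:c3, 15:c2, 16:app, 17:app, 18:app edges: (9,6,r); (9,18,l); (16,15,l); (16,17,r); (17,11,l); (17,15,r); (18,2,l); (18,6,r)
final:
nodes: 2:c4, 6:c3, 9:app, 11:c3, 15:c2, 16:app, 17:app, 18:app
edges: (9,6,r); (9,18,l); (16,15,l); (16,17,r); (17,11,l); (17,15,r); (18,2,l); (18,6,r)


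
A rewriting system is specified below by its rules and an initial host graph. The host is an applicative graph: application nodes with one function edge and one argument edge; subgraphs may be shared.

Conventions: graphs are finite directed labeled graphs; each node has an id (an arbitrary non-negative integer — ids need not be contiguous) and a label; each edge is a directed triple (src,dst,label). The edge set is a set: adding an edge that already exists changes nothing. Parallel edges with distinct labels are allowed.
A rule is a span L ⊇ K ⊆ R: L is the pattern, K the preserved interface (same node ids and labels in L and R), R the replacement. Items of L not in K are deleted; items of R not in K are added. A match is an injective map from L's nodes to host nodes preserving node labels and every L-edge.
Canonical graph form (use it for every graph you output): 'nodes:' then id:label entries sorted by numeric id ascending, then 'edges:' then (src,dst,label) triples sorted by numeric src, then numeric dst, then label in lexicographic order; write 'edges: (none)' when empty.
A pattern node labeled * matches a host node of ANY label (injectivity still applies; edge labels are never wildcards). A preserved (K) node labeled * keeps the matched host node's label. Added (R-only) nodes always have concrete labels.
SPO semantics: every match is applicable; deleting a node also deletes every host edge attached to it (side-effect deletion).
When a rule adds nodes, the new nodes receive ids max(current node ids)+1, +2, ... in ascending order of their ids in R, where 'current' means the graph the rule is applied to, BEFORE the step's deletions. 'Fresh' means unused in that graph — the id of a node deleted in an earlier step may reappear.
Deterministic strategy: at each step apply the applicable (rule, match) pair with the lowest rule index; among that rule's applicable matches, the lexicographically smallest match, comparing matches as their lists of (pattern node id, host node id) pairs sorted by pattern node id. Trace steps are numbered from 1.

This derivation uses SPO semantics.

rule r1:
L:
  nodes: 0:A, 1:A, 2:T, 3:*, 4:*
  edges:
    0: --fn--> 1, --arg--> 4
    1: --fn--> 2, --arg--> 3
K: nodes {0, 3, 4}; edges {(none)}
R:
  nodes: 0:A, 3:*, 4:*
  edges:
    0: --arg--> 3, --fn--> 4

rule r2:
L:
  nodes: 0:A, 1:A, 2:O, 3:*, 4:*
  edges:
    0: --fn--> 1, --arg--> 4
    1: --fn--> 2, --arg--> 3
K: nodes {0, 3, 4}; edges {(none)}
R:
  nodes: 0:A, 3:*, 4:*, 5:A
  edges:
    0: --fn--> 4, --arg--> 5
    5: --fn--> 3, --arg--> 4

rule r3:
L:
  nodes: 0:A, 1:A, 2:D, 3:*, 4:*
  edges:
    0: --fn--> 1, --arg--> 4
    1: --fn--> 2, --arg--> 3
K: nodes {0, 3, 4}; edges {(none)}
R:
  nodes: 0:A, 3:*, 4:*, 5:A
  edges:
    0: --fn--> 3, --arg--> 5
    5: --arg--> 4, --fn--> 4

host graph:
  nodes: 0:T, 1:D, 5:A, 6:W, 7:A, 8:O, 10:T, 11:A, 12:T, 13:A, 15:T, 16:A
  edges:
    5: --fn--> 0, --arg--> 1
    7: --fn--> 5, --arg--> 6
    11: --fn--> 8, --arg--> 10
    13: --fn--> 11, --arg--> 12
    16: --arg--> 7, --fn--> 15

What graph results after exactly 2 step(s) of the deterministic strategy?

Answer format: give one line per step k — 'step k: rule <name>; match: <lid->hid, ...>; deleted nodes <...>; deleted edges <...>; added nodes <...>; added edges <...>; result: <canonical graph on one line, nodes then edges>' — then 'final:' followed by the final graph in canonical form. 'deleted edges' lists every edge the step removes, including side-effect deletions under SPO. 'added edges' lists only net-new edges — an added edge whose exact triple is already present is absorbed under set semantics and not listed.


step 1: rule r1; match: 0->7, 1->5, 2->0, 3->1, 4->6; deleted nodes 0, 5; deleted edges (5,0,fn); (5,1,arg); (7,5,fn); (7,6,arg); added nodes (none); added edges (7,1,arg); (7,6,fn); result: nodes: 1:D, 6:W, 7:A, 8:O, 10:T, 11:A, 12:T, 13:A, 15:T, 16:A edges: (7,1,arg); (7,6,fn); (11,8,fn); (11,10,arg); (13,11,fn); (13,12,arg); (16,7,arg); (16,15,fn)
step 2: rule r2; match: 0->13, 1->11, 2->8, 3->10, 4->12; deleted nodes 8, 11; deleted edges (11,8,fn); (11,10,arg); (13,11,fn); (13,12,arg); added nodes 17; added edges (13,12,fn); (13,17,arg); (17,10,fn); (17,12,arg); result: nodes: 1:D, 6:W, 7:A, 10:T, 12:T, 13:A, 15:T, 16:A, 17:A edges: (7,1,arg); (7,6,fn); (13,12,fn); (13,17,arg); (16,7,arg); (16,15,fn); (17,10,fn); (17,12,arg)
final:
nodes: 1:D, 6:W, 7:A, 10:T, 12:T, 13:A, 15:T, 16:A, 17:A
edges: (7,1,arg); (7,6,fn); (13,12,fn); (13,17,arg); (16,7,arg); (16,15,fn); (17,10,fn); (17,12,arg)


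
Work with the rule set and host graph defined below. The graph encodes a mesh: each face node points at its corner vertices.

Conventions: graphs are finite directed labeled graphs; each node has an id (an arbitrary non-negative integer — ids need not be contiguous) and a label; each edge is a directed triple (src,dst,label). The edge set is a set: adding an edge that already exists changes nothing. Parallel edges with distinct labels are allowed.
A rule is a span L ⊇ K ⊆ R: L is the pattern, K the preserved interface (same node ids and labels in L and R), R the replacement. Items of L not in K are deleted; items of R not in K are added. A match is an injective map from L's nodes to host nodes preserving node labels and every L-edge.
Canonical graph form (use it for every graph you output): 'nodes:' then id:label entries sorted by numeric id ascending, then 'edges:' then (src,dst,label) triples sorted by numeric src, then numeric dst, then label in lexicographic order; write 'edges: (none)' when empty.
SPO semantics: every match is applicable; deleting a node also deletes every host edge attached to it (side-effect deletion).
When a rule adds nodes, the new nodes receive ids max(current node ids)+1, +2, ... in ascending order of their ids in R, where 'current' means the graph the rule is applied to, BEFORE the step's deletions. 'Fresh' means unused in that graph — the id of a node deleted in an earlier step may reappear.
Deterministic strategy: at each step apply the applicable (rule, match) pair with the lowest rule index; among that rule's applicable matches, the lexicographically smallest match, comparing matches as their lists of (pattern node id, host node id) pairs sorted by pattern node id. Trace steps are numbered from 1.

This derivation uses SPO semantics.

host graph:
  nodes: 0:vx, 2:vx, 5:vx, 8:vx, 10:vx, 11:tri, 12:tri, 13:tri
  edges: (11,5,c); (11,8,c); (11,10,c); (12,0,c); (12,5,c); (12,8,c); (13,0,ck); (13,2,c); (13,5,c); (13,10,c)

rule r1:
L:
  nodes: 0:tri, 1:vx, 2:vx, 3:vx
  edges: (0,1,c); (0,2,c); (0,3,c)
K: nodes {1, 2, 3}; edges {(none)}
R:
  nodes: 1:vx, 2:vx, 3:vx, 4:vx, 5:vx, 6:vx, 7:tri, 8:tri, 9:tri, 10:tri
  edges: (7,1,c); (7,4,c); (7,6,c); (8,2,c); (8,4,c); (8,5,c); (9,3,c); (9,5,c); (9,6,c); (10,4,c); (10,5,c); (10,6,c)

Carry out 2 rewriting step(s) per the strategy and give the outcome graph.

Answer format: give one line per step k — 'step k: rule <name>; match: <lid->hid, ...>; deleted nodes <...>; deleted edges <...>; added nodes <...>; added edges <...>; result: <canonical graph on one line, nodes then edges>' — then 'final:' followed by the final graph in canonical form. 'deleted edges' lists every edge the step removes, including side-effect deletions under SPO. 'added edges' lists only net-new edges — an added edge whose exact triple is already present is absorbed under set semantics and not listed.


step 1: rule r1; match: 0->11, 1->5, 2->8, 3->10; deleted nodes 11; deleted edges (11,5,c); (11,8,c); (11,10,c); added nodes 14, 15, 16, 17, 18, 19, 20; added edges (17,5,c); (17,14,c); (17,16,c); (18,8,c); (18,14,c); (18,15,c); (19,10,c); (19,15,c); (19,16,c); (20,14,c); (20,15,c); (20,16,c); result: nodes: 0:vx, 2:vx, 5:vx, 8:vx, 10:vx, 12:tri, 13:tri, 14:vx, 15:vx, 16:vx, 17:tri, 18:tri, 19:tri, 20:tri edges: (12,0,c); (12,5,c); (12,8,c); (13,0,ck); (13,2,c); (13,5,c); (13,10,c); (17,5,c); (17,14,c); (17,16,c); (18,8,c); (18,14,c); (18,15,c); (19,10,c); (19,15,c); (19,16,c); (20,14,c); (20,15,c); (20,16,c)
step 2: rule r1; match: 0->12, 1->0, 2->5, 3->8; deleted nodes 12; deleted edges (12,0,c); (12,5,c); (12,8,c); added nodes 21, 22, 23, 24, 25, 26, 27; added edges (24,0,c); (24,21,c); (24,23,c); (25,5,c); (25,21,c); (25,22,c); (26,8,c); (26,22,c); (26,23,c); (27,21,c); (27,22,c); (27,23,c); result: nodes: 0:vx, 2:vx, 5:vx, 8:vx, 10:vx, 13:tri, 14:vx, 15:vx, 16:vx, 17:tri, 18:tri, 19:tri, 20:tri, 21:vx, 22:vx, 23:vx, 24:tri, 25:tri, 26:tri, 27:tri edges: (13,0,ck); (13,2,c); (13,5,c); (13,10,c); (17,5,c); (17,14,c); (17,16,c); (18,8,c); (18,14,c); (18,15,c); (19,10,c); (19,15,c); (19,16,c); (20,14,c); (20,15,c); (20,16,c); (24,0,c); (24,21,c); (24,23,c); (25,5,c); (25,21,c); (25,22,c); (26,8,c); (26,22,c); (26,23,c); (27,21,c); (27,22,c); (27,23,c)
final:
nodes: 0:vx, 2:vx, 5:vx, 8:vx, 10:vx, 13:tri, 14:vx, 15:vx, 16:vx, 17:tri, 18:tri, 19:tri, 20:tri, 21:vx, 22:vx, 23:vx, 24:tri, 25:tri, 26:tri, 27:tri
edges: (13,0,ck); (13,2,c); (13,5,c); (13,10,c); (17,5,c); (17,14,c); (17,16,c); (18,8,c); (18,14,c); (18,15,c); (19,10,c); (19,15,c); (19,16,c); (20,14,c); (20,15,c); (20,16,c); (24,0,c); (24,21,c); (24,23,c); (25,5,c); (25,21,c); (25,22,c); (26,8,c); (26,22,c); (26,23,c); (27,21,c); (27,22,c); (27,23,c)


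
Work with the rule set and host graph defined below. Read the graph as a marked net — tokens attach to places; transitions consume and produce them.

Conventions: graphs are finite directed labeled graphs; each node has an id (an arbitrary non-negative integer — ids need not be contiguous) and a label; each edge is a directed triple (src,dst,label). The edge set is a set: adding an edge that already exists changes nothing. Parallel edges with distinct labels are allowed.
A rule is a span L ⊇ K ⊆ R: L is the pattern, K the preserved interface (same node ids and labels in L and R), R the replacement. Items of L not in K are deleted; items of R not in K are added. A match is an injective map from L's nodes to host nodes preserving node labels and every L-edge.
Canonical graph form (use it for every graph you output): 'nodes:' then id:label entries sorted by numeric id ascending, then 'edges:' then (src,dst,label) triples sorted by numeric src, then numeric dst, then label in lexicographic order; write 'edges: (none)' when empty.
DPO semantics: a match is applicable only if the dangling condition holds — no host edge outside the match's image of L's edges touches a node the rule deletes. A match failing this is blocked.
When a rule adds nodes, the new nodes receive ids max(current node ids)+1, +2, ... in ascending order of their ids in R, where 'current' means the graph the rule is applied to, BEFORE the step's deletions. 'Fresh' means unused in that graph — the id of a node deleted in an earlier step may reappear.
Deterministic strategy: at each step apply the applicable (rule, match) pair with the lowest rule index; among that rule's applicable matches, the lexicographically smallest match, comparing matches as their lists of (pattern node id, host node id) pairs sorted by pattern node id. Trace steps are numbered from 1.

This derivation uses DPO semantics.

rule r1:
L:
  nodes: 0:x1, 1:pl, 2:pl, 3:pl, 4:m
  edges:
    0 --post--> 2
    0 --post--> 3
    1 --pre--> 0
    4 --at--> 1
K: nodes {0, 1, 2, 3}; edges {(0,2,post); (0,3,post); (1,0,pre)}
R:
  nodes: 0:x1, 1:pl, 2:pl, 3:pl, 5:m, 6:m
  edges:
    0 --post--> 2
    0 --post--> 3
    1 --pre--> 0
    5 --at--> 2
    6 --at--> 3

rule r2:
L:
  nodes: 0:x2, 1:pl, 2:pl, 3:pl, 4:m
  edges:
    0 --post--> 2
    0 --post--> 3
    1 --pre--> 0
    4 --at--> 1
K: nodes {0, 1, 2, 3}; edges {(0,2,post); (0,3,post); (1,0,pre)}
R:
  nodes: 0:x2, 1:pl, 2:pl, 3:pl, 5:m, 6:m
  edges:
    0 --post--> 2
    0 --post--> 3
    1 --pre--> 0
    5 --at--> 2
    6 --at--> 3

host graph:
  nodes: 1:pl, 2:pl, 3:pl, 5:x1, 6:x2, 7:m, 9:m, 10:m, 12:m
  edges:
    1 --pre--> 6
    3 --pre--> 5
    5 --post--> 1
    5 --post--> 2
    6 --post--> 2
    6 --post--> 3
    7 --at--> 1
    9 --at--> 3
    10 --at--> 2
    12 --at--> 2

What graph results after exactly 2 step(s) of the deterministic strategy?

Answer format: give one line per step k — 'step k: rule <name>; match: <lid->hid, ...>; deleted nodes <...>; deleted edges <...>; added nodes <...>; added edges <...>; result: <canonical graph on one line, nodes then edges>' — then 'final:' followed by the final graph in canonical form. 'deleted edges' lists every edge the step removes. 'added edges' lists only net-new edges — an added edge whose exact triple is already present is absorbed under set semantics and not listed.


step 1: rule r1; match: 0->5, 1->3, 2->1, 3->2, 4->9; deleted nodes 9; deleted edges (9,3,at); added nodes 13, 14; added edges (13,1,at); (14,2,at); result: nodes: 1:pl, 2:pl, 3:pl, 5:x1, 6:x2, 7:m, 10:m, 12:m, 13:m, 14:m edges: (1,6,pre); (3,5,pre); (5,1,post); (5,2,post); (6,2,post); (6,3,post); (7,1,at); (10,2,at); (12,2,at); (13,1,at); (14,2,at)
step 2: rule r2; match: 0->6, 1->1, 2->2, 3->3, 4->7; deleted nodes 7; deleted edges (7,1,at); added nodes 15, 16; added edges (15,2,at); (16,3,at); result: nodes: 1:pl, 2:pl, 3:pl, 5:x1, 6:x2, 10:m, 12:m, 13:m, 14:m, 15:m, 16:m edges: (1,6,pre); (3,5,pre); (5,1,post); (5,2,post); (6,2,post); (6,3,post); (10,2,at); (12,2,at); (13,1,at); (14,2,at); (15,2,at); (16,3,at)
final:
nodes: 1:pl, 2:pl, 3:pl, 5:x1, 6:x2, 10:m, 12:m, 13:m, 14:m, 15:m, 16:m
edges: (1,6,pre); (3,5,pre); (5,1,post); (5,2,post); (6,2,post); (6,3,post); (10,2,at); (12,2,at); (13,1,at); (14,2,at); (15,2,at); (16,3,at)


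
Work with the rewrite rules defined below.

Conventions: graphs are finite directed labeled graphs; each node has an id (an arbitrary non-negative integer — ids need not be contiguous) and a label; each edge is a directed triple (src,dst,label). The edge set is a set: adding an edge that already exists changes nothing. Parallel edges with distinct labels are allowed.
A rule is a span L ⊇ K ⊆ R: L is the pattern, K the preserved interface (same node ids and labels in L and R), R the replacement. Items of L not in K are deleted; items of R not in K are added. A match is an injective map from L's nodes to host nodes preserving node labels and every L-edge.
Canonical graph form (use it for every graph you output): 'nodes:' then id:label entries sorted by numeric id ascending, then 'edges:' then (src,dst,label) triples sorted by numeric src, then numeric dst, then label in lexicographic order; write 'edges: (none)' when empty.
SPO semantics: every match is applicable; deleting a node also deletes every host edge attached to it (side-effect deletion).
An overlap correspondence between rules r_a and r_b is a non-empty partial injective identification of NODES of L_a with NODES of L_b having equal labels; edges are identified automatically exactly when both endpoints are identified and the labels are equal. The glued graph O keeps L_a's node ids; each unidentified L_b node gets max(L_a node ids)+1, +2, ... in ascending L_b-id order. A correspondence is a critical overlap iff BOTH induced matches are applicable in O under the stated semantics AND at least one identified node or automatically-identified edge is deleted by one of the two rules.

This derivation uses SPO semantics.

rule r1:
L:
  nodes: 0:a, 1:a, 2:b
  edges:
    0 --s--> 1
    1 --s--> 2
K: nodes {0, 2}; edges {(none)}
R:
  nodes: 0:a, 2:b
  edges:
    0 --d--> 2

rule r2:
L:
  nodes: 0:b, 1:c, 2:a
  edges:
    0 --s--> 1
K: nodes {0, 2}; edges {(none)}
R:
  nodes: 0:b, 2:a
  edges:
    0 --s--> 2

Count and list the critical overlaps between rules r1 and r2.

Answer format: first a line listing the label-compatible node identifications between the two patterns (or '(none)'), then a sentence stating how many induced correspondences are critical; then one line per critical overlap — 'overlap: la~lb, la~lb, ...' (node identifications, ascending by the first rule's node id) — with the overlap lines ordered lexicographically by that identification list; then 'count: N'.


label-compatible node identifications between L(r1) and L(r2): 0~2, 1~2, 2~0
2 of the induced correspondences are critical overlaps of r1 and r2.
overlap: 1~2
overlap: 1~2, 2~0
count: 2


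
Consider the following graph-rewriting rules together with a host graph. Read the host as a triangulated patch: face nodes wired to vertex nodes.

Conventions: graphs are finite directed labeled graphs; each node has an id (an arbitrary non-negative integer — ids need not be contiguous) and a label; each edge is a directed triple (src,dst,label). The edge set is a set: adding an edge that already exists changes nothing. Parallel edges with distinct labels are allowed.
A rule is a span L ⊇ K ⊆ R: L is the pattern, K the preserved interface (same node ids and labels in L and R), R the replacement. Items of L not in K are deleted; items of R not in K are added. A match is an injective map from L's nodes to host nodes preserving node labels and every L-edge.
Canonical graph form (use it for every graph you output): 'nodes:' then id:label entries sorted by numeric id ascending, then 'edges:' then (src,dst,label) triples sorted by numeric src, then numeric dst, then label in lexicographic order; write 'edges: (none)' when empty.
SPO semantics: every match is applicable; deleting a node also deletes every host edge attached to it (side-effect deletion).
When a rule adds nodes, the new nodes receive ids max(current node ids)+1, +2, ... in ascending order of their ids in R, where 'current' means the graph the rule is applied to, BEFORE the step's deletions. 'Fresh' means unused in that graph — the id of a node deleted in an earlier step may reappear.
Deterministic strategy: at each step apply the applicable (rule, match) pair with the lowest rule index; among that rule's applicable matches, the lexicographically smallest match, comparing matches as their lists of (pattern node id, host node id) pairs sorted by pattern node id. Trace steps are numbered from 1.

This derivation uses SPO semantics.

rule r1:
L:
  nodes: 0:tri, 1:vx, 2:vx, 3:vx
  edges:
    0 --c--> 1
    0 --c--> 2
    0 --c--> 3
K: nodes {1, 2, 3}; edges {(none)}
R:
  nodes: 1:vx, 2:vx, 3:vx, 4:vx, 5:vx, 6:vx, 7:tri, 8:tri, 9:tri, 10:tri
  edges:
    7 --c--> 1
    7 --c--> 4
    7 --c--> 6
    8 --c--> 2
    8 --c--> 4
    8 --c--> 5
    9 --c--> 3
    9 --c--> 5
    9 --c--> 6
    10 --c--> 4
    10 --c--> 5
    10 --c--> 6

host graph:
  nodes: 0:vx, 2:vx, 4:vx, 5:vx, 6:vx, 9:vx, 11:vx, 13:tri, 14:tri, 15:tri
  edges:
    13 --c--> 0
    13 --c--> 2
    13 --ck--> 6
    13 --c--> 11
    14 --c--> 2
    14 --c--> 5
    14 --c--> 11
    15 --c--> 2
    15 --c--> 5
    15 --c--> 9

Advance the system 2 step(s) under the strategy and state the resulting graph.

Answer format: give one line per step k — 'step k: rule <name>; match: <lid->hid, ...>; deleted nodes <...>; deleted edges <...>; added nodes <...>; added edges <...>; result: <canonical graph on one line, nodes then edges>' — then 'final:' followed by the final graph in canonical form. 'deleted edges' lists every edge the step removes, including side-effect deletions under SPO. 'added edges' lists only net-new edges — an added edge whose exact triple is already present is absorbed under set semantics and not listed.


step 1: rule r1; match: 0->13, 1->0, 2->2, 3->11; deleted nodes 13; deleted edges (13,0,c); (13,2,c); (13,6,ck); (13,11,c); added nodes 16, 17, 18, 19, 20, 21, 22; added edges (19,0,c); (19,16,c); (19,18,c); (20,2,c); (20,16,c); (20,17,c); (21,11,c); (21,17,c); (21,18,c); (22,16,c); (22,17,c); (22,18,c); result: nodes: 0:vx, 2:vx, 4:vx, 5:vx, 6:vx, 9:vx, 11:vx, 14:tri, 15:tri, 16:vx, 17:vx, 18:vx, 19:tri, 20:tri, 21:tri, 22:tri edges: (14,2,c); (14,5,c); (14,11,c); (15,2,c); (15,5,c); (15,9,c); (19,0,c); (19,16,c); (19,18,c); (20,2,c); (20,16,c); (20,17,c); (21,11,c); (21,17,c); (21,18,c); (22,16,c); (22,17,c); (22,18,c)
step 2: rule r1; match: 0->14, 1->2, 2->5, 3->11; deleted nodes 14; deleted edges (14,2,c); (14,5,c); (14,11,c); added nodes 23, 24, 25, 26, 27, 28, 29; added edges (26,2,c); (26,23,c); (26,25,c); (27,5,c); (27,23,c); (27,24,c); (28,11,c); (28,24,c); (28,25,c); (29,23,c); (29,24,c); (29,25,c); result: nodes: 0:vx, 2:vx, 4:vx, 5:vx, 6:vx, 9:vx, 11:vx, 15:tri, 16:vx, 17:vx, 18:vx, 19:tri, 20:tri, 21:tri, 22:tri, 23:vx, 24:vx, 25:vx, 26:tri, 27:tri, 28:tri, 29:tri edges: (15,2,c); (15,5,c); (15,9,c); (19,0,c); (19,16,c); (19,18,c); (20,2,c); (20,16,c); (20,17,c); (21,11,c); (21,17,c); (21,18,c); (22,16,c); (22,17,c); (22,18,c); (26,2,c); (26,23,c); (26,25,c); (27,5,c); (27,23,c); (27,24,c); (28,11,c); (28,24,c); (28,25,c); (29,23,c); (29,24,c); (29,25,c)
final:
nodes: 0:vx, 2:vx, 4:vx, 5:vx, 6:vx, 9:vx, 11:vx, 15:tri, 16:vx, 17:vx, 18:vx, 19:tri, 20:tri, 21:tri, 22:tri, 23:vx, 24:vx, 25:vx, 26:tri, 27:tri, 28:tri, 29:tri
edges: (15,2,c); (15,5,c); (15,9,c); (19,0,c); (19,16,c); (19,18,c); (20,2,c); (20,16,c); (20,17,c); (21,11,c); (21,17,c); (21,18,c); (22,16,c); (22,17,c); (22,18,c); (26,2,c); (26,23,c); (26,25,c); (27,5,c); (27,23,c); (27,24,c); (28,11,c); (28,24,c); (28,25,c); (29,23,c); (29,24,c); (29,25,c)
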